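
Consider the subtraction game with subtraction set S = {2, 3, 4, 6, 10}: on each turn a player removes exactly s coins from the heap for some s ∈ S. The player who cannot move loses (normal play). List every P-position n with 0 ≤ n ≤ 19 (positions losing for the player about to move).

0, 1, 8, 9, 16, 17

G(0) = 0
G(1) = mex{} = 0
G(2) = mex{0} = 1
G(3) = mex{0,0} = 1
G(4) = mex{1,0,0} = 2
G(5) = mex{1,1,0} = 2
G(6) = mex{2,1,1,0} = 3
G(7) = mex{2,2,1,0} = 3
G(8) = mex{3,2,2,1} = 0
G(9) = mex{3,3,2,1} = 0
G(10) = mex{0,3,3,2,0} = 1
G(11) = mex{0,0,3,2,0} = 1
G(12) = mex{1,0,0,3,1} = 2
G(13) = mex{1,1,0,3,1} = 2
G(14) = mex{2,1,1,0,2} = 3
G(15) = mex{2,2,1,0,2} = 3
G(16) = mex{3,2,2,1,3} = 0
G(17) = mex{3,3,2,1,3} = 0
G(18) = mex{0,3,3,2,0} = 1
G(19) = mex{0,0,3,2,0} = 1
P-positions are exactly the n with G(n) = 0.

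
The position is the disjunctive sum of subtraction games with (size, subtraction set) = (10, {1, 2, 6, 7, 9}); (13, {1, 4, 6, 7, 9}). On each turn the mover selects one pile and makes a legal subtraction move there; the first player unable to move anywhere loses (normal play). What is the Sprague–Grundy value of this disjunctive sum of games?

Pile A, S = {1, 2, 6, 7, 9}:
n :  0  1  2  3  4  5  6  7  8  9 10
G :  0  1  2  0  1  2  3  4  0  1  2
G_A(10) = 2.
Pile B, S = {1, 4, 6, 7, 9}:
G(0) = 0
G(1) = mex{0} = 1
G(2) = mex{1} = 0
G(3) = mex{0} = 1
G(4) = mex{1,0} = 2
G(5) = mex{2,1} = 0
G(6) = mex{0,0,0} = 1
G(7) = mex{1,1,1,0} = 2
G(8) = mex{2,2,0,1} = 3
G(9) = mex{3,0,1,0,0} = 2
G(10) = mex{2,1,2,1,1} = 0
G(11) = mex{0,2,0,2,0} = 1
G(12) = mex{1,3,1,0,1} = 2
G(13) = mex{2,2,2,1,2} = 0
G_B(13) = 0.
Combined Grundy value = 2 ⊕ 0 = 2.

2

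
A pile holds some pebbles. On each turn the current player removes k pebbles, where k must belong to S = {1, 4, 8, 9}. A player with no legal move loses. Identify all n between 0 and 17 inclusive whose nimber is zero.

n :  0  1  2  3  4  5  6  7  8  9 10 11 12 13 14 15 16 17
G :  0  1  0  1  2  0  1  0  1  2  3  2  0  1  2  3  2  0
P-positions are exactly the n with G(n) = 0.

0, 2, 5, 7, 12, 17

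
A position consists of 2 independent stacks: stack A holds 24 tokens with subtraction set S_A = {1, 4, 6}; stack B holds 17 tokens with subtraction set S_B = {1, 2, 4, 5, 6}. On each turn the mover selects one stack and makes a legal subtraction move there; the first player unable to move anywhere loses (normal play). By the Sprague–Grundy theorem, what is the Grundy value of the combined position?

6

Stack A, S = {1, 4, 6}:
G(0) = 0
G(1) = mex{0} = 1
G(2) = mex{1} = 0
G(3) = mex{0} = 1
G(4) = mex{1,0} = 2
G(5) = mex{2,1} = 0
G(6) = mex{0,0,0} = 1
G(7) = mex{1,1,1} = 0
G(8) = mex{0,2,0} = 1
G(9) = mex{1,0,1} = 2
G(10) = mex{2,1,2} = 0
G(11) = mex{0,0,0} = 1
G(12) = mex{1,1,1} = 0
G(13) = mex{0,2,0} = 1
G(14) = mex{1,0,1} = 2
G(15) = mex{2,1,2} = 0
G(16) = mex{0,0,0} = 1
G(17) = mex{1,1,1} = 0
G(18) = mex{0,2,0} = 1
G(19) = mex{1,0,1} = 2
G(20) = mex{2,1,2} = 0
G(21) = mex{0,0,0} = 1
G(22) = mex{1,1,1} = 0
G(23) = mex{0,2,0} = 1
G(24) = mex{1,0,1} = 2
G_A(24) = 2.
Stack B, S = {1, 2, 4, 5, 6}:
G(0) = 0
G(1) = mex{0} = 1
G(2) = mex{1,0} = 2
G(3) = mex{2,1} = 0
G(4) = mex{0,2,0} = 1
G(5) = mex{1,0,1,0} = 2
G(6) = mex{2,1,2,1,0} = 3
G(7) = mex{3,2,0,2,1} = 4
G(8) = mex{4,3,1,0,2} = 5
G(9) = mex{5,4,2,1,0} = 3
G(10) = mex{3,5,3,2,1} = 0
G(11) = mex{0,3,4,3,2} = 1
G(12) = mex{1,0,5,4,3} = 2
G(13) = mex{2,1,3,5,4} = 0
G(14) = mex{0,2,0,3,5} = 1
G(15) = mex{1,0,1,0,3} = 2
G(16) = mex{2,1,2,1,0} = 3
G(17) = mex{3,2,0,2,1} = 4
G_B(17) = 4.
Combined Grundy value = 2 ⊕ 4 = 6.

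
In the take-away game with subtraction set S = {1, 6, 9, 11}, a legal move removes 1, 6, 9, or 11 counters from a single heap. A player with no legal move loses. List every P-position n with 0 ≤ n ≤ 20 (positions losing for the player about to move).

0, 2, 4, 7, 12, 14, 17, 19

G(0) = 0
G(1) = mex{0} = 1
G(2) = mex{1} = 0
G(3) = mex{0} = 1
G(4) = mex{1} = 0
G(5) = mex{0} = 1
G(6) = mex{1,0} = 2
G(7) = mex{2,1} = 0
G(8) = mex{0,0} = 1
G(9) = mex{1,1,0} = 2
G(10) = mex{2,0,1} = 3
G(11) = mex{3,1,0,0} = 2
G(12) = mex{2,2,1,1} = 0
G(13) = mex{0,0,0,0} = 1
G(14) = mex{1,1,1,1} = 0
G(15) = mex{0,2,2,0} = 1
G(16) = mex{1,3,0,1} = 2
G(17) = mex{2,2,1,2} = 0
G(18) = mex{0,0,2,0} = 1
G(19) = mex{1,1,3,1} = 0
G(20) = mex{0,0,2,2} = 1
P-positions are exactly the n with G(n) = 0.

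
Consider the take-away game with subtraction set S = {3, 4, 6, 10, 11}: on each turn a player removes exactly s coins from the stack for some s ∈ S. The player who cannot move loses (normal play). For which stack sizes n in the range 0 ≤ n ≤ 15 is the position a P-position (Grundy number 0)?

G(0) = 0
G(1) = mex{} = 0
G(2) = mex{} = 0
G(3) = mex{0} = 1
G(4) = mex{0,0} = 1
G(5) = mex{0,0} = 1
G(6) = mex{1,0,0} = 2
G(7) = mex{1,1,0} = 2
G(8) = mex{1,1,0} = 2
G(9) = mex{2,1,1} = 0
G(10) = mex{2,2,1,0} = 3
G(11) = mex{2,2,1,0,0} = 3
G(12) = mex{0,2,2,0,0} = 1
G(13) = mex{3,0,2,1,0} = 4
G(14) = mex{3,3,2,1,1} = 0
G(15) = mex{1,3,0,1,1} = 2
P-positions are exactly the n with G(n) = 0.

0, 1, 2, 9, 14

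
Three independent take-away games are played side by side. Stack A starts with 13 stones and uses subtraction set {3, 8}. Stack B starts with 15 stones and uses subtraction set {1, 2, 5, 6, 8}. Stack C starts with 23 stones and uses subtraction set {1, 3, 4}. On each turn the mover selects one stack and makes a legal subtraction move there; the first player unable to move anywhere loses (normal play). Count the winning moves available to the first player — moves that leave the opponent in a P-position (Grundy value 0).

6

Stack A, S = {3, 8}:
n :  0  1  2  3  4  5  6  7  8  9 10 11 12 13
G :  0  0  0  1  1  1  0  0  2  1  1  0  0  0
G_A(13) = 0.
Stack B, S = {1, 2, 5, 6, 8}:
G(0) = 0
G(1) = mex{0} = 1
G(2) = mex{1,0} = 2
G(3) = mex{2,1} = 0
G(4) = mex{0,2} = 1
G(5) = mex{1,0,0} = 2
G(6) = mex{2,1,1,0} = 3
G(7) = mex{3,2,2,1} = 0
G(8) = mex{0,3,0,2,0} = 1
G(9) = mex{1,0,1,0,1} = 2
G(10) = mex{2,1,2,1,2} = 0
G(11) = mex{0,2,3,2,0} = 1
G(12) = mex{1,0,0,3,1} = 2
G(13) = mex{2,1,1,0,2} = 3
G(14) = mex{3,2,2,1,3} = 0
G(15) = mex{0,3,0,2,0} = 1
G_B(15) = 1.
Stack C, S = {1, 3, 4}:
n :  0  1  2  3  4  5  6  7  8  9 10 11 12 13 14 15 16 17 18 19 20 21 22 23
G :  0  1  0  1  2  3  2  0  1  0  1  2  3  2  0  1  0  1  2  3  2  0  1  0
G_C(23) = 0.
Combined Grundy value = 0 ⊕ 1 ⊕ 0 = 1.
A winning move leaves total XOR = 0, i.e. changes one component's Grundy value g to g ⊕ X where X is the current total.
Stack A: need g' = 0⊕1 = 1. Options: 13−3→G=1, 13−8→G=1. Hits: 2.
Stack B: need g' = 1⊕1 = 0. Options: 15−1→G=0, 15−2→G=3, 15−5→G=0, 15−6→G=2, 15−8→G=0. Hits: 3.
Stack C: need g' = 0⊕1 = 1. Options: 23−1→G=1, 23−3→G=2, 23−4→G=3. Hits: 1.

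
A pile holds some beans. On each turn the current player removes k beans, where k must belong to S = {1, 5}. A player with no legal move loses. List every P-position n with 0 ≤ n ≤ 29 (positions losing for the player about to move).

n :  0  1  2  3  4  5  6  7  8  9 10 11 12 13 14 15 16 17 18 19 20 21 22 23 24 25 26 27 28 29
G :  0  1  0  1  0  1  0  1  0  1  0  1  0  1  0  1  0  1  0  1  0  1  0  1  0  1  0  1  0  1
P-positions are exactly the n with G(n) = 0.

0, 2, 4, 6, 8, 10, 12, 14, 16, 18, 20, 22, 24, 26, 28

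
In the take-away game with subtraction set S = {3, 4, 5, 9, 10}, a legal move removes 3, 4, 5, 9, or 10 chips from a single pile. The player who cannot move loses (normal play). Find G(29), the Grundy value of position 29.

0

G(0) = 0
G(1) = mex{} = 0
G(2) = mex{} = 0
G(3) = mex{0} = 1
G(4) = mex{0,0} = 1
G(5) = mex{0,0,0} = 1
G(6) = mex{1,0,0} = 2
G(7) = mex{1,1,0} = 2
G(8) = mex{1,1,1} = 0
G(9) = mex{2,1,1,0} = 3
G(10) = mex{2,2,1,0,0} = 3
G(11) = mex{0,2,2,0,0} = 1
G(12) = mex{3,0,2,1,0} = 4
G(13) = mex{3,3,0,1,1} = 2
G(14) = mex{1,3,3,1,1} = 0
G(15) = mex{4,1,3,2,1} = 0
G(16) = mex{2,4,1,2,2} = 0
G(17) = mex{0,2,4,0,2} = 1
G(18) = mex{0,0,2,3,0} = 1
G(19) = mex{0,0,0,3,3} = 1
G(20) = mex{1,0,0,1,3} = 2
G(21) = mex{1,1,0,4,1} = 2
G(22) = mex{1,1,1,2,4} = 0
G(23) = mex{2,1,1,0,2} = 3
G(24) = mex{2,2,1,0,0} = 3
G(25) = mex{0,2,2,0,0} = 1
G(26) = mex{3,0,2,1,0} = 4
G(27) = mex{3,3,0,1,1} = 2
G(28) = mex{1,3,3,1,1} = 0
G(29) = mex{4,1,3,2,1} = 0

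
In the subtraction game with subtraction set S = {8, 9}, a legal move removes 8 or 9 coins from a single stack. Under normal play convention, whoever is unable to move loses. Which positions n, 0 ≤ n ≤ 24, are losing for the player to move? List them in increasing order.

0, 1, 2, 3, 4, 5, 6, 7, 17, 18, 19, 20, 21, 22, 23, 24

G(0) = 0
G(1) = mex{} = 0
G(2) = mex{} = 0
G(3) = mex{} = 0
G(4) = mex{} = 0
G(5) = mex{} = 0
G(6) = mex{} = 0
G(7) = mex{} = 0
G(8) = mex{0} = 1
G(9) = mex{0,0} = 1
G(10) = mex{0,0} = 1
G(11) = mex{0,0} = 1
G(12) = mex{0,0} = 1
G(13) = mex{0,0} = 1
G(14) = mex{0,0} = 1
G(15) = mex{0,0} = 1
G(16) = mex{1,0} = 2
G(17) = mex{1,1} = 0
G(18) = mex{1,1} = 0
G(19) = mex{1,1} = 0
G(20) = mex{1,1} = 0
G(21) = mex{1,1} = 0
G(22) = mex{1,1} = 0
G(23) = mex{1,1} = 0
G(24) = mex{2,1} = 0
P-positions are exactly the n with G(n) = 0.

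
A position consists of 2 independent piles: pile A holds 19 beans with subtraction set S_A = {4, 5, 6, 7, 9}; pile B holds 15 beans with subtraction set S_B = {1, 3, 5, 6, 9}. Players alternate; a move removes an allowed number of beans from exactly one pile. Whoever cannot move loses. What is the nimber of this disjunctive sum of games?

0

Pile A, S = {4, 5, 6, 7, 9}:
G(0) = 0
G(1) = mex{} = 0
G(2) = mex{} = 0
G(3) = mex{} = 0
G(4) = mex{0} = 1
G(5) = mex{0,0} = 1
G(6) = mex{0,0,0} = 1
G(7) = mex{0,0,0,0} = 1
G(8) = mex{1,0,0,0} = 2
G(9) = mex{1,1,0,0,0} = 2
G(10) = mex{1,1,1,0,0} = 2
G(11) = mex{1,1,1,1,0} = 2
G(12) = mex{2,1,1,1,0} = 3
G(13) = mex{2,2,1,1,1} = 0
G(14) = mex{2,2,2,1,1} = 0
G(15) = mex{2,2,2,2,1} = 0
G(16) = mex{3,2,2,2,1} = 0
G(17) = mex{0,3,2,2,2} = 1
G(18) = mex{0,0,3,2,2} = 1
G(19) = mex{0,0,0,3,2} = 1
G_A(19) = 1.
Pile B, S = {1, 3, 5, 6, 9}:
n :  0  1  2  3  4  5  6  7  8  9 10 11 12 13 14 15
G :  0  1  0  1  0  1  2  3  2  3  2  3  0  1  0  1
G_B(15) = 1.
Combined Grundy value = 1 ⊕ 1 = 0.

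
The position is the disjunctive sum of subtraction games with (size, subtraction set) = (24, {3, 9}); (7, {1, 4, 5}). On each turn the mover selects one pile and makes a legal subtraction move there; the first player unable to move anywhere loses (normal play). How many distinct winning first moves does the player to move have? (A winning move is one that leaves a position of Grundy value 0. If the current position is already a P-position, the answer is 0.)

Pile A, S = {3, 9}:
n :  0  1  2  3  4  5  6  7  8  9 10 11 12 13 14 15 16 17 18 19 20 21 22 23 24
G :  0  0  0  1  1  1  0  0  0  1  1  1  0  0  0  1  1  1  0  0  0  1  1  1  0
G_A(24) = 0.
Pile B, S = {1, 4, 5}:
n : 0 1 2 3 4 5 6 7
G : 0 1 0 1 2 3 2 3
G_B(7) = 3.
Combined Grundy value = 0 ⊕ 3 = 3.
A winning move leaves total XOR = 0, i.e. changes one component's Grundy value g to g ⊕ X where X is the current total.
Pile A: need g' = 0⊕3 = 3. Options: 24−3→G=1, 24−9→G=1. Hits: 0.
Pile B: need g' = 3⊕3 = 0. Options: 7−1→G=2, 7−4→G=1, 7−5→G=0. Hits: 1.

1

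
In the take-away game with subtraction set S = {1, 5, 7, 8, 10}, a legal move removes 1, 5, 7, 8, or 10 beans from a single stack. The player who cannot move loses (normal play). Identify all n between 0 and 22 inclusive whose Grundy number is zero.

0, 2, 4, 6, 15, 17, 19, 21

n :  0  1  2  3  4  5  6  7  8  9 10 11 12 13 14 15 16 17 18 19 20 21 22
G :  0  1  0  1  0  1  0  1  2  3  2  3  2  3  2  0  1  0  1  0  1  0  1
P-positions are exactly the n with G(n) = 0.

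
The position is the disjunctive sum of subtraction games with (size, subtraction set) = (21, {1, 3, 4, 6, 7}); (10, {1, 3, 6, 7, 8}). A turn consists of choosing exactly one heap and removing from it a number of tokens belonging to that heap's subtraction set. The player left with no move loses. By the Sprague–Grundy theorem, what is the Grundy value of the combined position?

3

Heap A, S = {1, 3, 4, 6, 7}:
n :  0  1  2  3  4  5  6  7  8  9 10 11 12 13 14 15 16 17 18 19 20 21
G :  0  1  0  1  2  3  2  3  4  5  0  1  0  1  2  3  2  3  4  5  0  1
G_A(21) = 1.
Heap B, S = {1, 3, 6, 7, 8}:
n :  0  1  2  3  4  5  6  7  8  9 10
G :  0  1  0  1  0  1  2  3  2  3  2
G_B(10) = 2.
Combined Grundy value = 1 ⊕ 2 = 3.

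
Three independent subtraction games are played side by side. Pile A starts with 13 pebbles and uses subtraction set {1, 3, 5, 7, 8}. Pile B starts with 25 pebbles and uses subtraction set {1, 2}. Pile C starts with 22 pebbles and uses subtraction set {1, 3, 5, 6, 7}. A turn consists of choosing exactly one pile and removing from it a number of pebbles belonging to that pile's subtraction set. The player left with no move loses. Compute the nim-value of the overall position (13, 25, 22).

0

Pile A, S = {1, 3, 5, 7, 8}:
n :  0  1  2  3  4  5  6  7  8  9 10 11 12 13
G :  0  1  0  1  0  1  0  1  2  3  2  3  2  3
G_A(13) = 3.
Pile B, S = {1, 2}:
G(0) = 0
G(1) = mex{0} = 1
G(2) = mex{1,0} = 2
G(3) = mex{2,1} = 0
G(4) = mex{0,2} = 1
G(5) = mex{1,0} = 2
G(6) = mex{2,1} = 0
G(7) = mex{0,2} = 1
G(8) = mex{1,0} = 2
G(9) = mex{2,1} = 0
G(10) = mex{0,2} = 1
G(11) = mex{1,0} = 2
G(12) = mex{2,1} = 0
G(13) = mex{0,2} = 1
G(14) = mex{1,0} = 2
G(15) = mex{2,1} = 0
G(16) = mex{0,2} = 1
G(17) = mex{1,0} = 2
G(18) = mex{2,1} = 0
G(19) = mex{0,2} = 1
G(20) = mex{1,0} = 2
G(21) = mex{2,1} = 0
G(22) = mex{0,2} = 1
G(23) = mex{1,0} = 2
G(24) = mex{2,1} = 0
G(25) = mex{0,2} = 1
G_B(25) = 1.
Pile C, S = {1, 3, 5, 6, 7}:
n :  0  1  2  3  4  5  6  7  8  9 10 11 12 13 14 15 16 17 18 19 20 21 22
G :  0  1  0  1  0  1  2  3  2  3  2  3  0  1  0  1  0  1  2  3  2  3  2
G_C(22) = 2.
Combined Grundy value = 3 ⊕ 1 ⊕ 2 = 0.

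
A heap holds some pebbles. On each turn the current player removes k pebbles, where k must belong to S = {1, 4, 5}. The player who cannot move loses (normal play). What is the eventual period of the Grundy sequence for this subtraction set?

8

n :  0  1  2  3  4  5  6  7  8  9 10 11 12 13 14 15 16 17
G :  0  1  0  1  2  3  2  3  0  1  0  1  2  3  2  3  0  1
G(n+8) = G(n) holds for n = 0,…,4 (a full window of length max(S) = 5), so the sequence is purely periodic with period 8.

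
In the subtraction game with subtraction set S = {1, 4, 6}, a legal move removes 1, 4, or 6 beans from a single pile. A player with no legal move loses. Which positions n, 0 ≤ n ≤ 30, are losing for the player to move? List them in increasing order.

0, 2, 5, 7, 10, 12, 15, 17, 20, 22, 25, 27, 30

n :  0  1  2  3  4  5  6  7  8  9 10 11 12 13 14 15 16 17 18 19 20 21 22 23 24 25 26 27 28 29 30
G :  0  1  0  1  2  0  1  0  1  2  0  1  0  1  2  0  1  0  1  2  0  1  0  1  2  0  1  0  1  2  0
P-positions are exactly the n with G(n) = 0.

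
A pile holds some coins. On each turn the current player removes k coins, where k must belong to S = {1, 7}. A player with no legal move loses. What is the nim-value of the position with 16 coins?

n :  0  1  2  3  4  5  6  7  8  9 10 11 12 13 14 15 16
G :  0  1  0  1  0  1  0  1  0  1  0  1  0  1  0  1  0

0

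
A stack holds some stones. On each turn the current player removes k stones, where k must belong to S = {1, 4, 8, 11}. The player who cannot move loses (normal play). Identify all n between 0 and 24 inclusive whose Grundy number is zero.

G(0) = 0
G(1) = mex{0} = 1
G(2) = mex{1} = 0
G(3) = mex{0} = 1
G(4) = mex{1,0} = 2
G(5) = mex{2,1} = 0
G(6) = mex{0,0} = 1
G(7) = mex{1,1} = 0
G(8) = mex{0,2,0} = 1
G(9) = mex{1,0,1} = 2
G(10) = mex{2,1,0} = 3
G(11) = mex{3,0,1,0} = 2
G(12) = mex{2,1,2,1} = 0
G(13) = mex{0,2,0,0} = 1
G(14) = mex{1,3,1,1} = 0
G(15) = mex{0,2,0,2} = 1
G(16) = mex{1,0,1,0} = 2
G(17) = mex{2,1,2,1} = 0
G(18) = mex{0,0,3,0} = 1
G(19) = mex{1,1,2,1} = 0
G(20) = mex{0,2,0,2} = 1
G(21) = mex{1,0,1,3} = 2
G(22) = mex{2,1,0,2} = 3
G(23) = mex{3,0,1,0} = 2
G(24) = mex{2,1,2,1} = 0
P-positions are exactly the n with G(n) = 0.

0, 2, 5, 7, 12, 14, 17, 19, 24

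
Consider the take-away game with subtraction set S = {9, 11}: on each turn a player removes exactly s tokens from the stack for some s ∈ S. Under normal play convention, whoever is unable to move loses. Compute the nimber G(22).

G(0) = 0
G(1) = mex{} = 0
G(2) = mex{} = 0
G(3) = mex{} = 0
G(4) = mex{} = 0
G(5) = mex{} = 0
G(6) = mex{} = 0
G(7) = mex{} = 0
G(8) = mex{} = 0
G(9) = mex{0} = 1
G(10) = mex{0} = 1
G(11) = mex{0,0} = 1
G(12) = mex{0,0} = 1
G(13) = mex{0,0} = 1
G(14) = mex{0,0} = 1
G(15) = mex{0,0} = 1
G(16) = mex{0,0} = 1
G(17) = mex{0,0} = 1
G(18) = mex{1,0} = 2
G(19) = mex{1,0} = 2
G(20) = mex{1,1} = 0
G(21) = mex{1,1} = 0
G(22) = mex{1,1} = 0

0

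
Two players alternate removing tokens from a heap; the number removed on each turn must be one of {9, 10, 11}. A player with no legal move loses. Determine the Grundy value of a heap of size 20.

n :  0  1  2  3  4  5  6  7  8  9 10 11 12 13 14 15 16 17 18 19 20
G :  0  0  0  0  0  0  0  0  0  1  1  1  1  1  1  1  1  1  2  2  0

0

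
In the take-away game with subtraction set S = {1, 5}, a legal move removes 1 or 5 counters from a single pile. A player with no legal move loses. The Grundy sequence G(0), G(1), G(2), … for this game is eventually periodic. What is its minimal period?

2

G(0) = 0
G(1) = mex{0} = 1
G(2) = mex{1} = 0
G(3) = mex{0} = 1
G(4) = mex{1} = 0
G(5) = mex{0,0} = 1
G(6) = mex{1,1} = 0
G(7) = mex{0,0} = 1
G(8) = mex{1,1} = 0
G(9) = mex{0,0} = 1
G(10) = mex{1,1} = 0
G(11) = mex{0,0} = 1
G(12) = mex{1,1} = 0
G(13) = mex{0,0} = 1
G(14) = mex{1,1} = 0
G(n+2) = G(n) holds for n = 0,…,4 (a full window of length max(S) = 5), so the sequence is purely periodic with period 2.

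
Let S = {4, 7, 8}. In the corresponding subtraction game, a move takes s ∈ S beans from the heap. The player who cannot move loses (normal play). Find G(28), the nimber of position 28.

1

n :  0  1  2  3  4  5  6  7  8  9 10 11 12 13 14 15 16 17 18 19 20 21 22 23 24 25 26 27 28
G :  0  0  0  0  1  1  1  1  2  2  2  2  0  0  0  0  1  1  1  1  2  2  2  2  0  0  0  0  1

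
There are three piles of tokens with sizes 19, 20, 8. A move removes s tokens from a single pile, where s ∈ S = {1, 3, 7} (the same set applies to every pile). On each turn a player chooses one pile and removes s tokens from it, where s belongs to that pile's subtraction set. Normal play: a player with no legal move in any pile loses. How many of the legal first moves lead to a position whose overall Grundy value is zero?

9

All piles use S = {1, 3, 7}:
G(0) = 0
G(1) = mex{0} = 1
G(2) = mex{1} = 0
G(3) = mex{0,0} = 1
G(4) = mex{1,1} = 0
G(5) = mex{0,0} = 1
G(6) = mex{1,1} = 0
G(7) = mex{0,0,0} = 1
G(8) = mex{1,1,1} = 0
G(9) = mex{0,0,0} = 1
G(10) = mex{1,1,1} = 0
G(11) = mex{0,0,0} = 1
G(12) = mex{1,1,1} = 0
G(13) = mex{0,0,0} = 1
G(14) = mex{1,1,1} = 0
G(15) = mex{0,0,0} = 1
G(16) = mex{1,1,1} = 0
G(17) = mex{0,0,0} = 1
G(18) = mex{1,1,1} = 0
G(19) = mex{0,0,0} = 1
G(20) = mex{1,1,1} = 0
Pile A: G(19) = 1.
Pile B: G(20) = 0.
Pile C: G(8) = 0.
Combined Grundy value = 1 ⊕ 0 ⊕ 0 = 1.
A winning move leaves total XOR = 0, i.e. changes one component's Grundy value g to g ⊕ X where X is the current total.
Pile A: need g' = 1⊕1 = 0. Options: 19−1→G=0, 19−3→G=0, 19−7→G=0. Hits: 3.
Pile B: need g' = 0⊕1 = 1. Options: 20−1→G=1, 20−3→G=1, 20−7→G=1. Hits: 3.
Pile C: need g' = 0⊕1 = 1. Options: 8−1→G=1, 8−3→G=1, 8−7→G=1. Hits: 3.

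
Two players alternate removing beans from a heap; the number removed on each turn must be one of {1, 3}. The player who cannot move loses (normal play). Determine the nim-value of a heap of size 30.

n :  0  1  2  3  4  5  6  7  8  9 10 11 12 13 14 15 16 17 18 19 20 21 22 23 24 25 26 27 28 29 30
G :  0  1  0  1  0  1  0  1  0  1  0  1  0  1  0  1  0  1  0  1  0  1  0  1  0  1  0  1  0  1  0

0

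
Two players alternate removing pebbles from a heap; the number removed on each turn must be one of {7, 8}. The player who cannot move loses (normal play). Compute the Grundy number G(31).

0

G(0) = 0
G(1) = mex{} = 0
G(2) = mex{} = 0
G(3) = mex{} = 0
G(4) = mex{} = 0
G(5) = mex{} = 0
G(6) = mex{} = 0
G(7) = mex{0} = 1
G(8) = mex{0,0} = 1
G(9) = mex{0,0} = 1
G(10) = mex{0,0} = 1
G(11) = mex{0,0} = 1
G(12) = mex{0,0} = 1
G(13) = mex{0,0} = 1
G(14) = mex{1,0} = 2
G(15) = mex{1,1} = 0
G(16) = mex{1,1} = 0
G(17) = mex{1,1} = 0
G(18) = mex{1,1} = 0
G(19) = mex{1,1} = 0
G(20) = mex{1,1} = 0
G(21) = mex{2,1} = 0
G(22) = mex{0,2} = 1
G(23) = mex{0,0} = 1
G(24) = mex{0,0} = 1
G(25) = mex{0,0} = 1
G(26) = mex{0,0} = 1
G(27) = mex{0,0} = 1
G(28) = mex{0,0} = 1
G(29) = mex{1,0} = 2
G(30) = mex{1,1} = 0
G(31) = mex{1,1} = 0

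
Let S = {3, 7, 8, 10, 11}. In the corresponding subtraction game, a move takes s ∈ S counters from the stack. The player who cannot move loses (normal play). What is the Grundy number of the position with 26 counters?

G(0) = 0
G(1) = mex{} = 0
G(2) = mex{} = 0
G(3) = mex{0} = 1
G(4) = mex{0} = 1
G(5) = mex{0} = 1
G(6) = mex{1} = 0
G(7) = mex{1,0} = 2
G(8) = mex{1,0,0} = 2
G(9) = mex{0,0,0} = 1
G(10) = mex{2,1,0,0} = 3
G(11) = mex{2,1,1,0,0} = 3
G(12) = mex{1,1,1,0,0} = 2
G(13) = mex{3,0,1,1,0} = 2
G(14) = mex{3,2,0,1,1} = 4
G(15) = mex{2,2,2,1,1} = 0
G(16) = mex{2,1,2,0,1} = 3
G(17) = mex{4,3,1,2,0} = 5
G(18) = mex{0,3,3,2,2} = 1
G(19) = mex{3,2,3,1,2} = 0
G(20) = mex{5,2,2,3,1} = 0
G(21) = mex{1,4,2,3,3} = 0
G(22) = mex{0,0,4,2,3} = 1
G(23) = mex{0,3,0,2,2} = 1
G(24) = mex{0,5,3,4,2} = 1
G(25) = mex{1,1,5,0,4} = 2
G(26) = mex{1,0,1,3,0} = 2

2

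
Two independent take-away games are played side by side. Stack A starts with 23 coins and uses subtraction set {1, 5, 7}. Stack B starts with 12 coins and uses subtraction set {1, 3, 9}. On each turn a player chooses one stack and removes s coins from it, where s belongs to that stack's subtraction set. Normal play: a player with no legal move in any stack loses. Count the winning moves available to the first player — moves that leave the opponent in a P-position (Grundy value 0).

Stack A, S = {1, 5, 7}:
n :  0  1  2  3  4  5  6  7  8  9 10 11 12 13 14 15 16 17 18 19 20 21 22 23
G :  0  1  0  1  0  1  0  1  0  1  0  1  0  1  0  1  0  1  0  1  0  1  0  1
G_A(23) = 1.
Stack B, S = {1, 3, 9}:
G(0) = 0
G(1) = mex{0} = 1
G(2) = mex{1} = 0
G(3) = mex{0,0} = 1
G(4) = mex{1,1} = 0
G(5) = mex{0,0} = 1
G(6) = mex{1,1} = 0
G(7) = mex{0,0} = 1
G(8) = mex{1,1} = 0
G(9) = mex{0,0,0} = 1
G(10) = mex{1,1,1} = 0
G(11) = mex{0,0,0} = 1
G(12) = mex{1,1,1} = 0
G_B(12) = 0.
Combined Grundy value = 1 ⊕ 0 = 1.
A winning move leaves total XOR = 0, i.e. changes one component's Grundy value g to g ⊕ X where X is the current total.
Stack A: need g' = 1⊕1 = 0. Options: 23−1→G=0, 23−5→G=0, 23−7→G=0. Hits: 3.
Stack B: need g' = 0⊕1 = 1. Options: 12−1→G=1, 12−3→G=1, 12−9→G=1. Hits: 3.

6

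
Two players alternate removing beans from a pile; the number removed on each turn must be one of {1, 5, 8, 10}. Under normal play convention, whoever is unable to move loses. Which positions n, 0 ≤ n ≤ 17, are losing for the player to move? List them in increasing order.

n :  0  1  2  3  4  5  6  7  8  9 10 11 12 13 14 15 16 17
G :  0  1  0  1  0  1  0  1  2  3  2  3  2  0  1  0  1  0
P-positions are exactly the n with G(n) = 0.

0, 2, 4, 6, 13, 15, 17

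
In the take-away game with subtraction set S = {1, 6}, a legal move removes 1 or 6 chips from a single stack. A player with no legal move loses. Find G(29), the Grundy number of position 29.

1

n :  0  1  2  3  4  5  6  7  8  9 10 11 12 13 14 15 16 17 18 19 20 21 22 23 24 25 26 27 28 29
G :  0  1  0  1  0  1  2  0  1  0  1  0  1  2  0  1  0  1  0  1  2  0  1  0  1  0  1  2  0  1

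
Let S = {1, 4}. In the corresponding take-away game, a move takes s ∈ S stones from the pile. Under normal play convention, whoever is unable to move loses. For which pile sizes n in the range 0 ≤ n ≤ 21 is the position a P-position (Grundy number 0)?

0, 2, 5, 7, 10, 12, 15, 17, 20

G(0) = 0
G(1) = mex{0} = 1
G(2) = mex{1} = 0
G(3) = mex{0} = 1
G(4) = mex{1,0} = 2
G(5) = mex{2,1} = 0
G(6) = mex{0,0} = 1
G(7) = mex{1,1} = 0
G(8) = mex{0,2} = 1
G(9) = mex{1,0} = 2
G(10) = mex{2,1} = 0
G(11) = mex{0,0} = 1
G(12) = mex{1,1} = 0
G(13) = mex{0,2} = 1
G(14) = mex{1,0} = 2
G(15) = mex{2,1} = 0
G(16) = mex{0,0} = 1
G(17) = mex{1,1} = 0
G(18) = mex{0,2} = 1
G(19) = mex{1,0} = 2
G(20) = mex{2,1} = 0
G(21) = mex{0,0} = 1
P-positions are exactly the n with G(n) = 0.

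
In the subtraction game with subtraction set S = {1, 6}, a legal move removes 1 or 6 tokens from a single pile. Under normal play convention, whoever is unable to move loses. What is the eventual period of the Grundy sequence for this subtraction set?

n :  0  1  2  3  4  5  6  7  8  9 10 11 12 13 14 15
G :  0  1  0  1  0  1  2  0  1  0  1  0  1  2  0  1
G(n+7) = G(n) holds for n = 0,…,5 (a full window of length max(S) = 6), so the sequence is purely periodic with period 7.

7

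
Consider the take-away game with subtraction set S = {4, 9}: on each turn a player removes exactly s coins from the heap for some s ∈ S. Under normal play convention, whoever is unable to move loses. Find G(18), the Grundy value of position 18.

n :  0  1  2  3  4  5  6  7  8  9 10 11 12 13 14 15 16 17 18
G :  0  0  0  0  1  1  1  1  0  2  2  2  1  0  0  0  0  1  1

1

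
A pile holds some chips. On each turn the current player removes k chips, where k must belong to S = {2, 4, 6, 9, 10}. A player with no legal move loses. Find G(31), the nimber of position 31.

n :  0  1  2  3  4  5  6  7  8  9 10 11 12 13 14 15 16 17 18 19 20 21 22 23 24 25 26 27 28 29 30 31
G :  0  0  1  1  2  2  3  3  0  4  1  5  2  0  3  1  0  2  1  3  2  0  3  1  0  2  1  3  2  0  3  1

1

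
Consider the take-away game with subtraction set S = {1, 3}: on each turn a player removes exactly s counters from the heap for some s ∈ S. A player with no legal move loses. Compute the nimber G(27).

G(0) = 0
G(1) = mex{0} = 1
G(2) = mex{1} = 0
G(3) = mex{0,0} = 1
G(4) = mex{1,1} = 0
G(5) = mex{0,0} = 1
G(6) = mex{1,1} = 0
G(7) = mex{0,0} = 1
G(8) = mex{1,1} = 0
G(9) = mex{0,0} = 1
G(10) = mex{1,1} = 0
G(11) = mex{0,0} = 1
G(12) = mex{1,1} = 0
G(13) = mex{0,0} = 1
G(14) = mex{1,1} = 0
G(15) = mex{0,0} = 1
G(16) = mex{1,1} = 0
G(17) = mex{0,0} = 1
G(18) = mex{1,1} = 0
G(19) = mex{0,0} = 1
G(20) = mex{1,1} = 0
G(21) = mex{0,0} = 1
G(22) = mex{1,1} = 0
G(23) = mex{0,0} = 1
G(24) = mex{1,1} = 0
G(25) = mex{0,0} = 1
G(26) = mex{1,1} = 0
G(27) = mex{0,0} = 1

1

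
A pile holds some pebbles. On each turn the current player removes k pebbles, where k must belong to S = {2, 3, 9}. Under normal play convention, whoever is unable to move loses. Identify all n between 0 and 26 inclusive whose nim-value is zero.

n :  0  1  2  3  4  5  6  7  8  9 10 11 12 13 14 15 16 17 18 19 20 21 22 23 24 25 26
G :  0  0  1  1  2  0  0  1  1  2  2  0  0  1  1  2  0  0  1  1  2  2  0  0  1  1  2
P-positions are exactly the n with G(n) = 0.

0, 1, 5, 6, 11, 12, 16, 17, 22, 23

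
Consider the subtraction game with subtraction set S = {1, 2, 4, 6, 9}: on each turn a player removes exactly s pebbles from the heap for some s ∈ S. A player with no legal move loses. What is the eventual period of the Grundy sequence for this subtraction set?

8

n :  0  1  2  3  4  5  6  7  8  9 10 11 12 13 14 15 16 17 18
G :  0  1  2  0  1  2  3  4  0  1  2  0  1  2  3  4  0  1  2
G(n+8) = G(n) holds for n = 0,…,8 (a full window of length max(S) = 9), so the sequence is purely periodic with period 8.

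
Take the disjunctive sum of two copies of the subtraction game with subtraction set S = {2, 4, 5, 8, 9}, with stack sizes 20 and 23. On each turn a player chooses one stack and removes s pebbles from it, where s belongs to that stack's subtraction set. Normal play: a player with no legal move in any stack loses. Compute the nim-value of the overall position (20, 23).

All stacks use S = {2, 4, 5, 8, 9}:
n :  0  1  2  3  4  5  6  7  8  9 10 11 12 13 14 15 16 17 18 19 20 21 22 23
G :  0  0  1  1  2  2  3  0  4  1  5  2  3  0  0  1  1  2  2  3  0  4  1  5
Stack A: G(20) = 0.
Stack B: G(23) = 5.
Combined Grundy value = 0 ⊕ 5 = 5.

5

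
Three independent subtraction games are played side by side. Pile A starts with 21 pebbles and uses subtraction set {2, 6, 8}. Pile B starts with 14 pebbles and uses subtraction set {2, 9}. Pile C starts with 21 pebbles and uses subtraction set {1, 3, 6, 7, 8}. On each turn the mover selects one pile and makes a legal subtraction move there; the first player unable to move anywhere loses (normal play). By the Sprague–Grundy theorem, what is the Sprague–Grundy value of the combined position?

Pile A, S = {2, 6, 8}:
G(0) = 0
G(1) = mex{} = 0
G(2) = mex{0} = 1
G(3) = mex{0} = 1
G(4) = mex{1} = 0
G(5) = mex{1} = 0
G(6) = mex{0,0} = 1
G(7) = mex{0,0} = 1
G(8) = mex{1,1,0} = 2
G(9) = mex{1,1,0} = 2
G(10) = mex{2,0,1} = 3
G(11) = mex{2,0,1} = 3
G(12) = mex{3,1,0} = 2
G(13) = mex{3,1,0} = 2
G(14) = mex{2,2,1} = 0
G(15) = mex{2,2,1} = 0
G(16) = mex{0,3,2} = 1
G(17) = mex{0,3,2} = 1
G(18) = mex{1,2,3} = 0
G(19) = mex{1,2,3} = 0
G(20) = mex{0,0,2} = 1
G(21) = mex{0,0,2} = 1
G_A(21) = 1.
Pile B, S = {2, 9}:
n :  0  1  2  3  4  5  6  7  8  9 10 11 12 13 14
G :  0  0  1  1  0  0  1  1  0  2  1  0  0  1  1
G_B(14) = 1.
Pile C, S = {1, 3, 6, 7, 8}:
G(0) = 0
G(1) = mex{0} = 1
G(2) = mex{1} = 0
G(3) = mex{0,0} = 1
G(4) = mex{1,1} = 0
G(5) = mex{0,0} = 1
G(6) = mex{1,1,0} = 2
G(7) = mex{2,0,1,0} = 3
G(8) = mex{3,1,0,1,0} = 2
G(9) = mex{2,2,1,0,1} = 3
G(10) = mex{3,3,0,1,0} = 2
G(11) = mex{2,2,1,0,1} = 3
G(12) = mex{3,3,2,1,0} = 4
G(13) = mex{4,2,3,2,1} = 0
G(14) = mex{0,3,2,3,2} = 1
G(15) = mex{1,4,3,2,3} = 0
G(16) = mex{0,0,2,3,2} = 1
G(17) = mex{1,1,3,2,3} = 0
G(18) = mex{0,0,4,3,2} = 1
G(19) = mex{1,1,0,4,3} = 2
G(20) = mex{2,0,1,0,4} = 3
G(21) = mex{3,1,0,1,0} = 2
G_C(21) = 2.
Combined Grundy value = 1 ⊕ 1 ⊕ 2 = 2.

2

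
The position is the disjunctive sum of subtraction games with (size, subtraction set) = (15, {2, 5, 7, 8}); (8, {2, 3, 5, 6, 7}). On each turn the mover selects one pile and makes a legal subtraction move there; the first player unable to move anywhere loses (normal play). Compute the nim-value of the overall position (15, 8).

Pile A, S = {2, 5, 7, 8}:
G(0) = 0
G(1) = mex{} = 0
G(2) = mex{0} = 1
G(3) = mex{0} = 1
G(4) = mex{1} = 0
G(5) = mex{1,0} = 2
G(6) = mex{0,0} = 1
G(7) = mex{2,1,0} = 3
G(8) = mex{1,1,0,0} = 2
G(9) = mex{3,0,1,0} = 2
G(10) = mex{2,2,1,1} = 0
G(11) = mex{2,1,0,1} = 3
G(12) = mex{0,3,2,0} = 1
G(13) = mex{3,2,1,2} = 0
G(14) = mex{1,2,3,1} = 0
G(15) = mex{0,0,2,3} = 1
G_A(15) = 1.
Pile B, S = {2, 3, 5, 6, 7}:
G(0) = 0
G(1) = mex{} = 0
G(2) = mex{0} = 1
G(3) = mex{0,0} = 1
G(4) = mex{1,0} = 2
G(5) = mex{1,1,0} = 2
G(6) = mex{2,1,0,0} = 3
G(7) = mex{2,2,1,0,0} = 3
G(8) = mex{3,2,1,1,0} = 4
G_B(8) = 4.
Combined Grundy value = 1 ⊕ 4 = 5.

5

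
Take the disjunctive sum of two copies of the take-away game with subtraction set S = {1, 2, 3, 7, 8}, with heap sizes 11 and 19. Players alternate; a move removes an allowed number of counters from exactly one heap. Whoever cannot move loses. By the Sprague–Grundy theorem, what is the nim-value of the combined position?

All heaps use S = {1, 2, 3, 7, 8}:
G(0) = 0
G(1) = mex{0} = 1
G(2) = mex{1,0} = 2
G(3) = mex{2,1,0} = 3
G(4) = mex{3,2,1} = 0
G(5) = mex{0,3,2} = 1
G(6) = mex{1,0,3} = 2
G(7) = mex{2,1,0,0} = 3
G(8) = mex{3,2,1,1,0} = 4
G(9) = mex{4,3,2,2,1} = 0
G(10) = mex{0,4,3,3,2} = 1
G(11) = mex{1,0,4,0,3} = 2
G(12) = mex{2,1,0,1,0} = 3
G(13) = mex{3,2,1,2,1} = 0
G(14) = mex{0,3,2,3,2} = 1
G(15) = mex{1,0,3,4,3} = 2
G(16) = mex{2,1,0,0,4} = 3
G(17) = mex{3,2,1,1,0} = 4
G(18) = mex{4,3,2,2,1} = 0
G(19) = mex{0,4,3,3,2} = 1
Heap A: G(11) = 2.
Heap B: G(19) = 1.
Combined Grundy value = 2 ⊕ 1 = 3.

3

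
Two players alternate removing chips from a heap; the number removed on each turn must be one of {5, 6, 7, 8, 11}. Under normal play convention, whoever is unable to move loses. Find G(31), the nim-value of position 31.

3

n :  0  1  2  3  4  5  6  7  8  9 10 11 12 13 14 15 16 17 18 19 20 21 22 23 24 25 26 27 28 29 30 31
G :  0  0  0  0  0  1  1  1  1  1  2  2  2  2  2  3  0  0  0  0  0  1  1  1  1  1  2  2  2  2  2  3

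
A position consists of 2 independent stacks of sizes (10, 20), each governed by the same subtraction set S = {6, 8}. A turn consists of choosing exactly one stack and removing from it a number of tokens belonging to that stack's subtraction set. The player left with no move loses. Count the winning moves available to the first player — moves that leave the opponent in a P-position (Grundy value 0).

0

All stacks use S = {6, 8}:
G(0) = 0
G(1) = mex{} = 0
G(2) = mex{} = 0
G(3) = mex{} = 0
G(4) = mex{} = 0
G(5) = mex{} = 0
G(6) = mex{0} = 1
G(7) = mex{0} = 1
G(8) = mex{0,0} = 1
G(9) = mex{0,0} = 1
G(10) = mex{0,0} = 1
G(11) = mex{0,0} = 1
G(12) = mex{1,0} = 2
G(13) = mex{1,0} = 2
G(14) = mex{1,1} = 0
G(15) = mex{1,1} = 0
G(16) = mex{1,1} = 0
G(17) = mex{1,1} = 0
G(18) = mex{2,1} = 0
G(19) = mex{2,1} = 0
G(20) = mex{0,2} = 1
Stack A: G(10) = 1.
Stack B: G(20) = 1.
Combined Grundy value = 1 ⊕ 1 = 0.
A winning move leaves total XOR = 0, i.e. changes one component's Grundy value g to g ⊕ X where X is the current total.
Stack A: target g' = 1⊕0 = 1, but every legal move changes the Grundy value (mex property), so 0 moves.
Stack B: target g' = 1⊕0 = 1, but every legal move changes the Grundy value (mex property), so 0 moves.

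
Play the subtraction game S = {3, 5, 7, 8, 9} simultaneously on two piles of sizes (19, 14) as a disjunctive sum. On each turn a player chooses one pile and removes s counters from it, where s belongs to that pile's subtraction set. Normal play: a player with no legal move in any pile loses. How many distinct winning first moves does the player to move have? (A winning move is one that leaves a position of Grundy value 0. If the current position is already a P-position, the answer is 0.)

All piles use S = {3, 5, 7, 8, 9}:
G(0) = 0
G(1) = mex{} = 0
G(2) = mex{} = 0
G(3) = mex{0} = 1
G(4) = mex{0} = 1
G(5) = mex{0,0} = 1
G(6) = mex{1,0} = 2
G(7) = mex{1,0,0} = 2
G(8) = mex{1,1,0,0} = 2
G(9) = mex{2,1,0,0,0} = 3
G(10) = mex{2,1,1,0,0} = 3
G(11) = mex{2,2,1,1,0} = 3
G(12) = mex{3,2,1,1,1} = 0
G(13) = mex{3,2,2,1,1} = 0
G(14) = mex{3,3,2,2,1} = 0
G(15) = mex{0,3,2,2,2} = 1
G(16) = mex{0,3,3,2,2} = 1
G(17) = mex{0,0,3,3,2} = 1
G(18) = mex{1,0,3,3,3} = 2
G(19) = mex{1,0,0,3,3} = 2
Pile A: G(19) = 2.
Pile B: G(14) = 0.
Combined Grundy value = 2 ⊕ 0 = 2.
A winning move leaves total XOR = 0, i.e. changes one component's Grundy value g to g ⊕ X where X is the current total.
Pile A: need g' = 2⊕2 = 0. Options: 19−3→G=1, 19−5→G=0, 19−7→G=0, 19−8→G=3, 19−9→G=3. Hits: 2.
Pile B: need g' = 0⊕2 = 2. Options: 14−3→G=3, 14−5→G=3, 14−7→G=2, 14−8→G=2, 14−9→G=1. Hits: 2.

4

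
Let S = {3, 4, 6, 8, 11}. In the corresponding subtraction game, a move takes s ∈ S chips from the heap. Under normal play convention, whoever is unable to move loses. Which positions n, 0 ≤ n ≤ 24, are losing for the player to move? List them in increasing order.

0, 1, 2, 14, 15, 16

G(0) = 0
G(1) = mex{} = 0
G(2) = mex{} = 0
G(3) = mex{0} = 1
G(4) = mex{0,0} = 1
G(5) = mex{0,0} = 1
G(6) = mex{1,0,0} = 2
G(7) = mex{1,1,0} = 2
G(8) = mex{1,1,0,0} = 2
G(9) = mex{2,1,1,0} = 3
G(10) = mex{2,2,1,0} = 3
G(11) = mex{2,2,1,1,0} = 3
G(12) = mex{3,2,2,1,0} = 4
G(13) = mex{3,3,2,1,0} = 4
G(14) = mex{3,3,2,2,1} = 0
G(15) = mex{4,3,3,2,1} = 0
G(16) = mex{4,4,3,2,1} = 0
G(17) = mex{0,4,3,3,2} = 1
G(18) = mex{0,0,4,3,2} = 1
G(19) = mex{0,0,4,3,2} = 1
G(20) = mex{1,0,0,4,3} = 2
G(21) = mex{1,1,0,4,3} = 2
G(22) = mex{1,1,0,0,3} = 2
G(23) = mex{2,1,1,0,4} = 3
G(24) = mex{2,2,1,0,4} = 3
P-positions are exactly the n with G(n) = 0.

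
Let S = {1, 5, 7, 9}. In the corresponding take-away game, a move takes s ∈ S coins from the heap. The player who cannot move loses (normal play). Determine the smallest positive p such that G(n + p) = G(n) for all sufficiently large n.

2

G(0) = 0
G(1) = mex{0} = 1
G(2) = mex{1} = 0
G(3) = mex{0} = 1
G(4) = mex{1} = 0
G(5) = mex{0,0} = 1
G(6) = mex{1,1} = 0
G(7) = mex{0,0,0} = 1
G(8) = mex{1,1,1} = 0
G(9) = mex{0,0,0,0} = 1
G(10) = mex{1,1,1,1} = 0
G(11) = mex{0,0,0,0} = 1
G(12) = mex{1,1,1,1} = 0
G(13) = mex{0,0,0,0} = 1
G(14) = mex{1,1,1,1} = 0
G(n+2) = G(n) holds for n = 0,…,8 (a full window of length max(S) = 9), so the sequence is purely periodic with period 2.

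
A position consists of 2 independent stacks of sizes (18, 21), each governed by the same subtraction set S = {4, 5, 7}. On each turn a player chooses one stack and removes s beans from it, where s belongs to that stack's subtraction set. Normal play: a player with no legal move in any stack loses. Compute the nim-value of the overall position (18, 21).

3

All stacks use S = {4, 5, 7}:
G(0) = 0
G(1) = mex{} = 0
G(2) = mex{} = 0
G(3) = mex{} = 0
G(4) = mex{0} = 1
G(5) = mex{0,0} = 1
G(6) = mex{0,0} = 1
G(7) = mex{0,0,0} = 1
G(8) = mex{1,0,0} = 2
G(9) = mex{1,1,0} = 2
G(10) = mex{1,1,0} = 2
G(11) = mex{1,1,1} = 0
G(12) = mex{2,1,1} = 0
G(13) = mex{2,2,1} = 0
G(14) = mex{2,2,1} = 0
G(15) = mex{0,2,2} = 1
G(16) = mex{0,0,2} = 1
G(17) = mex{0,0,2} = 1
G(18) = mex{0,0,0} = 1
G(19) = mex{1,0,0} = 2
G(20) = mex{1,1,0} = 2
G(21) = mex{1,1,0} = 2
Stack A: G(18) = 1.
Stack B: G(21) = 2.
Combined Grundy value = 1 ⊕ 2 = 3.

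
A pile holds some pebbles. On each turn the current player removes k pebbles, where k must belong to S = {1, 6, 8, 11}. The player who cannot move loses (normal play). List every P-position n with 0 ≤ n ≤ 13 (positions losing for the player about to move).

G(0) = 0
G(1) = mex{0} = 1
G(2) = mex{1} = 0
G(3) = mex{0} = 1
G(4) = mex{1} = 0
G(5) = mex{0} = 1
G(6) = mex{1,0} = 2
G(7) = mex{2,1} = 0
G(8) = mex{0,0,0} = 1
G(9) = mex{1,1,1} = 0
G(10) = mex{0,0,0} = 1
G(11) = mex{1,1,1,0} = 2
G(12) = mex{2,2,0,1} = 3
G(13) = mex{3,0,1,0} = 2
P-positions are exactly the n with G(n) = 0.

0, 2, 4, 7, 9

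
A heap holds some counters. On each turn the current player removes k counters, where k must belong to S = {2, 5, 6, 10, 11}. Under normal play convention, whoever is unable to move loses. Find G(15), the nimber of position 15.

G(0) = 0
G(1) = mex{} = 0
G(2) = mex{0} = 1
G(3) = mex{0} = 1
G(4) = mex{1} = 0
G(5) = mex{1,0} = 2
G(6) = mex{0,0,0} = 1
G(7) = mex{2,1,0} = 3
G(8) = mex{1,1,1} = 0
G(9) = mex{3,0,1} = 2
G(10) = mex{0,2,0,0} = 1
G(11) = mex{2,1,2,0,0} = 3
G(12) = mex{1,3,1,1,0} = 2
G(13) = mex{3,0,3,1,1} = 2
G(14) = mex{2,2,0,0,1} = 3
G(15) = mex{2,1,2,2,0} = 3

3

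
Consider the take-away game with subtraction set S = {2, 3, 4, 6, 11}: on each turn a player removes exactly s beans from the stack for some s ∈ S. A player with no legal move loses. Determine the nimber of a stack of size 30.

G(0) = 0
G(1) = mex{} = 0
G(2) = mex{0} = 1
G(3) = mex{0,0} = 1
G(4) = mex{1,0,0} = 2
G(5) = mex{1,1,0} = 2
G(6) = mex{2,1,1,0} = 3
G(7) = mex{2,2,1,0} = 3
G(8) = mex{3,2,2,1} = 0
G(9) = mex{3,3,2,1} = 0
G(10) = mex{0,3,3,2} = 1
G(11) = mex{0,0,3,2,0} = 1
G(12) = mex{1,0,0,3,0} = 2
G(13) = mex{1,1,0,3,1} = 2
G(14) = mex{2,1,1,0,1} = 3
G(15) = mex{2,2,1,0,2} = 3
G(16) = mex{3,2,2,1,2} = 0
G(17) = mex{3,3,2,1,3} = 0
G(18) = mex{0,3,3,2,3} = 1
G(19) = mex{0,0,3,2,0} = 1
G(20) = mex{1,0,0,3,0} = 2
G(21) = mex{1,1,0,3,1} = 2
G(22) = mex{2,1,1,0,1} = 3
G(23) = mex{2,2,1,0,2} = 3
G(24) = mex{3,2,2,1,2} = 0
G(25) = mex{3,3,2,1,3} = 0
G(26) = mex{0,3,3,2,3} = 1
G(27) = mex{0,0,3,2,0} = 1
G(28) = mex{1,0,0,3,0} = 2
G(29) = mex{1,1,0,3,1} = 2
G(30) = mex{2,1,1,0,1} = 3

3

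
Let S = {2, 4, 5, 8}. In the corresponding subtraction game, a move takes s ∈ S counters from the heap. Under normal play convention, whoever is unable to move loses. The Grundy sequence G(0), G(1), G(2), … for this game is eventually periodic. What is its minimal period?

G(0) = 0
G(1) = mex{} = 0
G(2) = mex{0} = 1
G(3) = mex{0} = 1
G(4) = mex{1,0} = 2
G(5) = mex{1,0,0} = 2
G(6) = mex{2,1,0} = 3
G(7) = mex{2,1,1} = 0
G(8) = mex{3,2,1,0} = 4
G(9) = mex{0,2,2,0} = 1
G(10) = mex{4,3,2,1} = 0
G(11) = mex{1,0,3,1} = 2
G(12) = mex{0,4,0,2} = 1
G(13) = mex{2,1,4,2} = 0
G(14) = mex{1,0,1,3} = 2
G(15) = mex{0,2,0,0} = 1
G(16) = mex{2,1,2,4} = 0
G(17) = mex{1,0,1,1} = 2
G(18) = mex{0,2,0,0} = 1
G(19) = mex{2,1,2,2} = 0
G(20) = mex{1,0,1,1} = 2
G(21) = mex{0,2,0,0} = 1
From n = 9 onward G(n+3) = G(n); since this holds over max(S) = 8 consecutive positions the period is 3 (pre-period 9).

3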